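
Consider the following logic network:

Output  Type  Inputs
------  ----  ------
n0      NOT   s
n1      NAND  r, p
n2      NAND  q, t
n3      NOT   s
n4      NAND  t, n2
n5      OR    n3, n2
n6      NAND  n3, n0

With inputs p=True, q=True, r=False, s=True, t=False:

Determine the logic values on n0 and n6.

n0 = NOT s = NOT True = False
n3 = NOT s = NOT True = False
n6 = n3 NAND n0 = False NAND False = True

n0 = False  n6 = True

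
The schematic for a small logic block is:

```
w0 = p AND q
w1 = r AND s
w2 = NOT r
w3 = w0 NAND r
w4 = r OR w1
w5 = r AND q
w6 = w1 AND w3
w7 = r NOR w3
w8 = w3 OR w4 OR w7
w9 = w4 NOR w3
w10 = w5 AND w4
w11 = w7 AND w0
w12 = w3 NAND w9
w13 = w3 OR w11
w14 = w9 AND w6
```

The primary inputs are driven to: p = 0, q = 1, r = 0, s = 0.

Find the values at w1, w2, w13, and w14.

w0 = p AND q = 0 AND 1 = 0
w1 = r AND s = 0 AND 0 = 0
w2 = NOT r = NOT 0 = 1
w3 = w0 NAND r = 0 NAND 0 = 1
w4 = r OR w1 = 0 OR 0 = 0
w6 = w1 AND w3 = 0 AND 1 = 0
w7 = r NOR w3 = 0 NOR 1 = 0
w9 = w4 NOR w3 = 0 NOR 1 = 0
w11 = w7 AND w0 = 0 AND 0 = 0
w13 = w3 OR w11 = 1 OR 0 = 1
w14 = w9 AND w6 = 0 AND 0 = 0

w1 = 0  w2 = 1  w13 = 1  w14 = 0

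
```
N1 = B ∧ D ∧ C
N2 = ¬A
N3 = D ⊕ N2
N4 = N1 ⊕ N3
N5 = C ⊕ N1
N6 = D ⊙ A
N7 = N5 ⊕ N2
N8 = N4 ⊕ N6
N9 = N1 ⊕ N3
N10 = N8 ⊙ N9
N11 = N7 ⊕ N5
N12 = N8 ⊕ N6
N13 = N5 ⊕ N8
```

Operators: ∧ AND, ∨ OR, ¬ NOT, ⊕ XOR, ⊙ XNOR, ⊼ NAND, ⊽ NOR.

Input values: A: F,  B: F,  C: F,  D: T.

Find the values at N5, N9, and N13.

N5 = F, N9 = F, N13 = F

N1 = B AND D AND C = F AND T AND F = F
N2 = NOT A = NOT F = T
N3 = D XOR N2 = T XOR T = F
N4 = N1 XOR N3 = F XOR F = F
N5 = C XOR N1 = F XOR F = F
N6 = D XNOR A = T XNOR F = F
N8 = N4 XOR N6 = F XOR F = F
N9 = N1 XOR N3 = F XOR F = F
N13 = N5 XOR N8 = F XOR F = F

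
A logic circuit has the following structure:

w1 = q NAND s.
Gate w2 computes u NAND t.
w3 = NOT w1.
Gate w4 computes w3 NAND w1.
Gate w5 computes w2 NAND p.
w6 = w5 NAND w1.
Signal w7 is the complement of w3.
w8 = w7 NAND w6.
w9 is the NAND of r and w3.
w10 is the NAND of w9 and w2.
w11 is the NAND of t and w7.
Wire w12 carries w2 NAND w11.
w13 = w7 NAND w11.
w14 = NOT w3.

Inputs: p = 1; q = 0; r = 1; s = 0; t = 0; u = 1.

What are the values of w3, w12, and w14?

w3 = 0; w12 = 0; w14 = 1

w1 = q NAND s = 0 NAND 0 = 1
w2 = u NAND t = 1 NAND 0 = 1
w3 = NOT w1 = NOT 1 = 0
w7 = NOT w3 = NOT 0 = 1
w11 = t NAND w7 = 0 NAND 1 = 1
w12 = w2 NAND w11 = 1 NAND 1 = 0
w14 = NOT w3 = NOT 0 = 1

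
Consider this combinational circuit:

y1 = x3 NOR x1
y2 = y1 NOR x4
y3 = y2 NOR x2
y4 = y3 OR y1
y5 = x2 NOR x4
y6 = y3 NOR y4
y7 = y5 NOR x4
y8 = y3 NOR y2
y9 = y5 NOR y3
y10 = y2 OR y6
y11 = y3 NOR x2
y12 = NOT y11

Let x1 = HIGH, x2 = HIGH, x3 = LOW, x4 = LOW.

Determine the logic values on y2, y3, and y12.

y2 = HIGH  y3 = LOW  y12 = HIGH

y1 = x3 NOR x1 = LOW NOR HIGH = LOW
y2 = y1 NOR x4 = LOW NOR LOW = HIGH
y3 = y2 NOR x2 = HIGH NOR HIGH = LOW
y11 = y3 NOR x2 = LOW NOR HIGH = LOW
y12 = NOT y11 = NOT LOW = HIGH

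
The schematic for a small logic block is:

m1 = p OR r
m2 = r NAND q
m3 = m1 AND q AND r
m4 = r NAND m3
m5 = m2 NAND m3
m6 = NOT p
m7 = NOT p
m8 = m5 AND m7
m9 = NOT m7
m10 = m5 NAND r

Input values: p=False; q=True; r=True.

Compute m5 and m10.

m5 = True  m10 = False

m1 = p OR r = False OR True = True
m2 = r NAND q = True NAND True = False
m3 = m1 AND q AND r = True AND True AND True = True
m5 = m2 NAND m3 = False NAND True = True
m10 = m5 NAND r = True NAND True = False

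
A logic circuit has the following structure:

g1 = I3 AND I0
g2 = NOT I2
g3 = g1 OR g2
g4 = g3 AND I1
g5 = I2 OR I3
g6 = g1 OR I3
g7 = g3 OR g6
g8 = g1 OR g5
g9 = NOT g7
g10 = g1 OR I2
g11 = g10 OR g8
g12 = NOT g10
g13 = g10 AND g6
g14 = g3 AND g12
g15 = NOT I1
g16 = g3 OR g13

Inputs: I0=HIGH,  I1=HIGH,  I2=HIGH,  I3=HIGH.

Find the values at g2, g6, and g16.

g2 = LOW  g6 = HIGH  g16 = HIGH

g1 = I3 AND I0 = HIGH AND HIGH = HIGH
g2 = NOT I2 = NOT HIGH = LOW
g3 = g1 OR g2 = HIGH OR LOW = HIGH
g6 = g1 OR I3 = HIGH OR HIGH = HIGH
g10 = g1 OR I2 = HIGH OR HIGH = HIGH
g13 = g10 AND g6 = HIGH AND HIGH = HIGH
g16 = g3 OR g13 = HIGH OR HIGH = HIGH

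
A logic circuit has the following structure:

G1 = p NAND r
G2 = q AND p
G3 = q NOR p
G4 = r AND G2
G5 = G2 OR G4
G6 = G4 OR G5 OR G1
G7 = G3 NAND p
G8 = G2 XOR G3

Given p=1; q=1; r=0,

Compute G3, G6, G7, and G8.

G1 = p NAND r = 1 NAND 0 = 1
G2 = q AND p = 1 AND 1 = 1
G3 = q NOR p = 1 NOR 1 = 0
G4 = r AND G2 = 0 AND 1 = 0
G5 = G2 OR G4 = 1 OR 0 = 1
G6 = G4 OR G5 OR G1 = 0 OR 1 OR 1 = 1
G7 = G3 NAND p = 0 NAND 1 = 1
G8 = G2 XOR G3 = 1 XOR 0 = 1

G3 = 0, G6 = 1, G7 = 1, G8 = 1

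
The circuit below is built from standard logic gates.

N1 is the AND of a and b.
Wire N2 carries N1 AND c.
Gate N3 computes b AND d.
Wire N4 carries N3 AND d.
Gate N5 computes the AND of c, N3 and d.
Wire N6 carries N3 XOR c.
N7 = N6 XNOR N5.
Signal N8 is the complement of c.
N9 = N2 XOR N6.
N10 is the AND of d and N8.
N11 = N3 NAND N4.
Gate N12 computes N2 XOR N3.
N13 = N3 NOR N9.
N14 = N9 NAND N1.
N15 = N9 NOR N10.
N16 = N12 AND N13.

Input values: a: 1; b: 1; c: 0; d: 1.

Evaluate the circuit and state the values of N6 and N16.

N6 = 1  N16 = 0

N1 = a AND b = 1 AND 1 = 1
N2 = N1 AND c = 1 AND 0 = 0
N3 = b AND d = 1 AND 1 = 1
N6 = N3 XOR c = 1 XOR 0 = 1
N9 = N2 XOR N6 = 0 XOR 1 = 1
N12 = N2 XOR N3 = 0 XOR 1 = 1
N13 = N3 NOR N9 = 1 NOR 1 = 0
N16 = N12 AND N13 = 1 AND 0 = 0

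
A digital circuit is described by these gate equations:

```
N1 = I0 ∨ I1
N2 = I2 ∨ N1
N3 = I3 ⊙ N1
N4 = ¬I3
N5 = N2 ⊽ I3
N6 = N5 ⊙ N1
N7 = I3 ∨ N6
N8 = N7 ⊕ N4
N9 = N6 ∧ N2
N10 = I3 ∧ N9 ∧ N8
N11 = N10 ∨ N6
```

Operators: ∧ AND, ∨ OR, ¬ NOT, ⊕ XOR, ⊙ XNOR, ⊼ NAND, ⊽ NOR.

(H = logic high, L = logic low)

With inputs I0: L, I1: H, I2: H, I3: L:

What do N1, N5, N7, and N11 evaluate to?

N1 = H  N5 = L  N7 = L  N11 = L

N1 = I0 OR I1 = L OR H = H
N2 = I2 OR N1 = H OR H = H
N4 = NOT I3 = NOT L = H
N5 = N2 NOR I3 = H NOR L = L
N6 = N5 XNOR N1 = L XNOR H = L
N7 = I3 OR N6 = L OR L = L
N8 = N7 XOR N4 = L XOR H = H
N9 = N6 AND N2 = L AND H = L
N10 = I3 AND N9 AND N8 = L AND L AND H = L
N11 = N10 OR N6 = L OR L = L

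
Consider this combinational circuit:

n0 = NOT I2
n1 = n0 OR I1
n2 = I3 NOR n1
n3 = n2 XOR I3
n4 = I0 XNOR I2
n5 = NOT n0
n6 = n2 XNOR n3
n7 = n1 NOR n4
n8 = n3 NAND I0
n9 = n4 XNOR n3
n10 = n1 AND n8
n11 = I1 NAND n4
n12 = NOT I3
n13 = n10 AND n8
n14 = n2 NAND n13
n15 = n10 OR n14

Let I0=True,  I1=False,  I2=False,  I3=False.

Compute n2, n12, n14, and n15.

n2 = False; n12 = True; n14 = True; n15 = True

n0 = NOT I2 = NOT False = True
n1 = n0 OR I1 = True OR False = True
n2 = I3 NOR n1 = False NOR True = False
n3 = n2 XOR I3 = False XOR False = False
n8 = n3 NAND I0 = False NAND True = True
n10 = n1 AND n8 = True AND True = True
n12 = NOT I3 = NOT False = True
n13 = n10 AND n8 = True AND True = True
n14 = n2 NAND n13 = False NAND True = True
n15 = n10 OR n14 = True OR True = True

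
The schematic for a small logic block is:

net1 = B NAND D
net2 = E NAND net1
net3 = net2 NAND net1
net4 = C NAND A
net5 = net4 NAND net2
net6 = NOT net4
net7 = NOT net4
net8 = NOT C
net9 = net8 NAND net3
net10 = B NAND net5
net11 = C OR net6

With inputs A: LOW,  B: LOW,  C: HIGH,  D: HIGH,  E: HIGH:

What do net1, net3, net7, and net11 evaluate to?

net1 = HIGH; net3 = HIGH; net7 = LOW; net11 = HIGH

net1 = B NAND D = LOW NAND HIGH = HIGH
net2 = E NAND net1 = HIGH NAND HIGH = LOW
net3 = net2 NAND net1 = LOW NAND HIGH = HIGH
net4 = C NAND A = HIGH NAND LOW = HIGH
net6 = NOT net4 = NOT HIGH = LOW
net7 = NOT net4 = NOT HIGH = LOW
net11 = C OR net6 = HIGH OR LOW = HIGH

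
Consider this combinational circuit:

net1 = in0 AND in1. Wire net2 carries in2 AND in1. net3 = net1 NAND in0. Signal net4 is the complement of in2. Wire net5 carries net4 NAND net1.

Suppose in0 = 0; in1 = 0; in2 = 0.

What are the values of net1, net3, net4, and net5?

net1 = in0 AND in1 = 0 AND 0 = 0
net3 = net1 NAND in0 = 0 NAND 0 = 1
net4 = NOT in2 = NOT 0 = 1
net5 = net4 NAND net1 = 1 NAND 0 = 1

net1 = 0, net3 = 1, net4 = 1, net5 = 1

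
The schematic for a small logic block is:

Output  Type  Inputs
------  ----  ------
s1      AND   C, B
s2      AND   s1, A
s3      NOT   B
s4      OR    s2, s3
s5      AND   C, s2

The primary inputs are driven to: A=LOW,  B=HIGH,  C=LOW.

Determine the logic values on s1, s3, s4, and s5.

s1 = C AND B = LOW AND HIGH = LOW
s2 = s1 AND A = LOW AND LOW = LOW
s3 = NOT B = NOT HIGH = LOW
s4 = s2 OR s3 = LOW OR LOW = LOW
s5 = C AND s2 = LOW AND LOW = LOW

s1 = LOW; s3 = LOW; s4 = LOW; s5 = LOW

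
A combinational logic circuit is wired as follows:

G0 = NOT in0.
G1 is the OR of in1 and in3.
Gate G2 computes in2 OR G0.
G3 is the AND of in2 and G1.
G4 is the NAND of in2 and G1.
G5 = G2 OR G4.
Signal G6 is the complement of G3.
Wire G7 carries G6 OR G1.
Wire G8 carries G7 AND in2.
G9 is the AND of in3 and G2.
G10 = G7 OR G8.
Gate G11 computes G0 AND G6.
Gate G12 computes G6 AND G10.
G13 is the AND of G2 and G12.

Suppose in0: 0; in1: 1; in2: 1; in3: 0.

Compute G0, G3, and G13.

G0 = 1, G3 = 1, G13 = 0

G0 = NOT in0 = NOT 0 = 1
G1 = in1 OR in3 = 1 OR 0 = 1
G2 = in2 OR G0 = 1 OR 1 = 1
G3 = in2 AND G1 = 1 AND 1 = 1
G6 = NOT G3 = NOT 1 = 0
G7 = G6 OR G1 = 0 OR 1 = 1
G8 = G7 AND in2 = 1 AND 1 = 1
G10 = G7 OR G8 = 1 OR 1 = 1
G12 = G6 AND G10 = 0 AND 1 = 0
G13 = G2 AND G12 = 1 AND 0 = 0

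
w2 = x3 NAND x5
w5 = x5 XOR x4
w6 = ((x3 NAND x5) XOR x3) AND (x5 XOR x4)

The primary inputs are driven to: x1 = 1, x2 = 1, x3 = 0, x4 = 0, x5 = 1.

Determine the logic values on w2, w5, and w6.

w2 = 1, w5 = 1, w6 = 1

w2 = 0 NAND 1 = 1
w5 = 1 XOR 0 = 1
w6 = ((0 NAND 1) XOR 0) AND (1 XOR 0) = 1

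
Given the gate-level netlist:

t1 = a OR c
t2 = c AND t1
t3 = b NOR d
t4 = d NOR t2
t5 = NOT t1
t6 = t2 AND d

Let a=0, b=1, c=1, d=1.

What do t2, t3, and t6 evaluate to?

t1 = a OR c = 0 OR 1 = 1
t2 = c AND t1 = 1 AND 1 = 1
t3 = b NOR d = 1 NOR 1 = 0
t6 = t2 AND d = 1 AND 1 = 1

t2 = 1; t3 = 0; t6 = 1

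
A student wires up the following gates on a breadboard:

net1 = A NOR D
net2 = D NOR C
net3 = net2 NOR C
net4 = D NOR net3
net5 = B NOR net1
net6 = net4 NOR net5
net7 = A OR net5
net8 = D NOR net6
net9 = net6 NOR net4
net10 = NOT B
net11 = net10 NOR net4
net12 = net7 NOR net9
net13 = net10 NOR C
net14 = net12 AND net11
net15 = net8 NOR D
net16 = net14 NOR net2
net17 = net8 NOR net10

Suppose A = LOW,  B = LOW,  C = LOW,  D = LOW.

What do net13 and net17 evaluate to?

net13 = LOW, net17 = LOW

net1 = A NOR D = LOW NOR LOW = HIGH
net2 = D NOR C = LOW NOR LOW = HIGH
net3 = net2 NOR C = HIGH NOR LOW = LOW
net4 = D NOR net3 = LOW NOR LOW = HIGH
net5 = B NOR net1 = LOW NOR HIGH = LOW
net6 = net4 NOR net5 = HIGH NOR LOW = LOW
net8 = D NOR net6 = LOW NOR LOW = HIGH
net10 = NOT B = NOT LOW = HIGH
net13 = net10 NOR C = HIGH NOR LOW = LOW
net17 = net8 NOR net10 = HIGH NOR HIGH = LOW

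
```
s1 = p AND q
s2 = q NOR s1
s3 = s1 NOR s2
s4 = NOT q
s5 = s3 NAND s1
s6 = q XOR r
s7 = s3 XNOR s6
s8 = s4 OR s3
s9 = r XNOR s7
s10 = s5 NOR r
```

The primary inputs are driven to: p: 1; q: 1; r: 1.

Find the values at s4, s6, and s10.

s4 = 0, s6 = 0, s10 = 0

s1 = p AND q = 1 AND 1 = 1
s2 = q NOR s1 = 1 NOR 1 = 0
s3 = s1 NOR s2 = 1 NOR 0 = 0
s4 = NOT q = NOT 1 = 0
s5 = s3 NAND s1 = 0 NAND 1 = 1
s6 = q XOR r = 1 XOR 1 = 0
s10 = s5 NOR r = 1 NOR 1 = 0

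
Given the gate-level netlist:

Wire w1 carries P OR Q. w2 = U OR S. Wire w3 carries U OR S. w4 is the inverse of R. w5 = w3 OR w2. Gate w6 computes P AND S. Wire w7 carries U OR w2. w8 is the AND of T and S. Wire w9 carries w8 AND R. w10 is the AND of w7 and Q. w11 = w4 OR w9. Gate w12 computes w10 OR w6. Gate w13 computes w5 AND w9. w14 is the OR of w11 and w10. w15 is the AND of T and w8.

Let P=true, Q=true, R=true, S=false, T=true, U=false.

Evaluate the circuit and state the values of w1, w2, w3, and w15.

w1 = P OR Q = true OR true = true
w2 = U OR S = false OR false = false
w3 = U OR S = false OR false = false
w8 = T AND S = true AND false = false
w15 = T AND w8 = true AND false = false

w1 = true, w2 = false, w3 = false, w15 = false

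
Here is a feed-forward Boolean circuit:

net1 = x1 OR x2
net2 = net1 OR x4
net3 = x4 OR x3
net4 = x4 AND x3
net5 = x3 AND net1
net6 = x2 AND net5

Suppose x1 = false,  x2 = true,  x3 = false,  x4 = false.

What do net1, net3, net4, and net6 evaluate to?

net1 = true, net3 = false, net4 = false, net6 = false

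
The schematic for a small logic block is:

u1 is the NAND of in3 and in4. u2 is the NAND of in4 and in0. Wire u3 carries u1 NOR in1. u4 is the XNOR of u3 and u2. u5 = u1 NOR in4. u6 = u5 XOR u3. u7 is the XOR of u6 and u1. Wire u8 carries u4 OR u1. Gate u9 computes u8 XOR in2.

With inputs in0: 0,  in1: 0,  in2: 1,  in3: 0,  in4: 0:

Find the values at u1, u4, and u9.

u1 = in3 NAND in4 = 0 NAND 0 = 1
u2 = in4 NAND in0 = 0 NAND 0 = 1
u3 = u1 NOR in1 = 1 NOR 0 = 0
u4 = u3 XNOR u2 = 0 XNOR 1 = 0
u8 = u4 OR u1 = 0 OR 1 = 1
u9 = u8 XOR in2 = 1 XOR 1 = 0

u1 = 1, u4 = 0, u9 = 0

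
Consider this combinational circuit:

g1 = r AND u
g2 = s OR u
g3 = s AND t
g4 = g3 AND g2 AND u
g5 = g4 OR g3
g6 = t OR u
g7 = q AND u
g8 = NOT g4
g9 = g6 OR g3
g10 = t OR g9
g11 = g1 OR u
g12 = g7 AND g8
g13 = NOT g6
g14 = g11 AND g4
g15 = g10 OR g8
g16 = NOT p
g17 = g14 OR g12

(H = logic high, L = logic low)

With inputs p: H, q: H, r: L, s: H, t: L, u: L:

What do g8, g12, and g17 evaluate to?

g8 = H  g12 = L  g17 = L

g1 = r AND u = L AND L = L
g2 = s OR u = H OR L = H
g3 = s AND t = H AND L = L
g4 = g3 AND g2 AND u = L AND H AND L = L
g7 = q AND u = H AND L = L
g8 = NOT g4 = NOT L = H
g11 = g1 OR u = L OR L = L
g12 = g7 AND g8 = L AND H = L
g14 = g11 AND g4 = L AND L = L
g17 = g14 OR g12 = L OR L = L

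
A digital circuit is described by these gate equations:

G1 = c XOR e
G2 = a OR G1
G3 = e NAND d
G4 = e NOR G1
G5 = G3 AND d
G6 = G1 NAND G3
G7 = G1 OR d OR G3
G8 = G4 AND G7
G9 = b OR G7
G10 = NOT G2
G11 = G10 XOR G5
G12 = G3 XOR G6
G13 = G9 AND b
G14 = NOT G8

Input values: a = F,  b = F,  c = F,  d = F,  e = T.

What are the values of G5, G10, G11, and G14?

G5 = F, G10 = F, G11 = F, G14 = T

G1 = c XOR e = F XOR T = T
G2 = a OR G1 = F OR T = T
G3 = e NAND d = T NAND F = T
G4 = e NOR G1 = T NOR T = F
G5 = G3 AND d = T AND F = F
G7 = G1 OR d OR G3 = T OR F OR T = T
G8 = G4 AND G7 = F AND T = F
G10 = NOT G2 = NOT T = F
G11 = G10 XOR G5 = F XOR F = F
G14 = NOT G8 = NOT F = T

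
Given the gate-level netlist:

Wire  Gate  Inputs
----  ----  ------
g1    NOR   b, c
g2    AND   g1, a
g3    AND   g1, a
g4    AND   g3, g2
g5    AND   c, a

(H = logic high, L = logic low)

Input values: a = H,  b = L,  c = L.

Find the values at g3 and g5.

g3 = H; g5 = L

g1 = b NOR c = L NOR L = H
g3 = g1 AND a = H AND H = H
g5 = c AND a = L AND H = L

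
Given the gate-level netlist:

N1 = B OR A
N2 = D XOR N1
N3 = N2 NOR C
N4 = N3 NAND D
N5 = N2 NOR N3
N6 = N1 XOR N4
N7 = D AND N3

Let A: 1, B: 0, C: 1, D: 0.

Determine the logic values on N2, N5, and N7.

N2 = 1, N5 = 0, N7 = 0

N1 = B OR A = 0 OR 1 = 1
N2 = D XOR N1 = 0 XOR 1 = 1
N3 = N2 NOR C = 1 NOR 1 = 0
N5 = N2 NOR N3 = 1 NOR 0 = 0
N7 = D AND N3 = 0 AND 0 = 0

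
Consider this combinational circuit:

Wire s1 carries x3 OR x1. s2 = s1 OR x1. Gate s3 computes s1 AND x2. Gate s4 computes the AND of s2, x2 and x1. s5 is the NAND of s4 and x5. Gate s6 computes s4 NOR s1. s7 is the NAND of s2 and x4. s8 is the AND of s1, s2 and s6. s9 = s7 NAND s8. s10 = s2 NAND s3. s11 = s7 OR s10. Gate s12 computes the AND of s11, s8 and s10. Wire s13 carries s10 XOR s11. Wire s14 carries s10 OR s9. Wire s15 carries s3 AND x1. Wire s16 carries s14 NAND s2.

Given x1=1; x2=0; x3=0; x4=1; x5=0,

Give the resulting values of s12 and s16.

s1 = x3 OR x1 = 0 OR 1 = 1
s2 = s1 OR x1 = 1 OR 1 = 1
s3 = s1 AND x2 = 1 AND 0 = 0
s4 = s2 AND x2 AND x1 = 1 AND 0 AND 1 = 0
s6 = s4 NOR s1 = 0 NOR 1 = 0
s7 = s2 NAND x4 = 1 NAND 1 = 0
s8 = s1 AND s2 AND s6 = 1 AND 1 AND 0 = 0
s9 = s7 NAND s8 = 0 NAND 0 = 1
s10 = s2 NAND s3 = 1 NAND 0 = 1
s11 = s7 OR s10 = 0 OR 1 = 1
s12 = s11 AND s8 AND s10 = 1 AND 0 AND 1 = 0
s14 = s10 OR s9 = 1 OR 1 = 1
s16 = s14 NAND s2 = 1 NAND 1 = 0

s12 = 0, s16 = 0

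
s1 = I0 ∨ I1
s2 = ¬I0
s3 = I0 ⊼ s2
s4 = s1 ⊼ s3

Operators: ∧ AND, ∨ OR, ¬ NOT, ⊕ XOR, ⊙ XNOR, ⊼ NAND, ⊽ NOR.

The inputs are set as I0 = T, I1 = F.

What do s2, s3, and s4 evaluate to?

s1 = I0 OR I1 = T OR F = T
s2 = NOT I0 = NOT T = F
s3 = I0 NAND s2 = T NAND F = T
s4 = s1 NAND s3 = T NAND T = F

s2 = F, s3 = T, s4 = F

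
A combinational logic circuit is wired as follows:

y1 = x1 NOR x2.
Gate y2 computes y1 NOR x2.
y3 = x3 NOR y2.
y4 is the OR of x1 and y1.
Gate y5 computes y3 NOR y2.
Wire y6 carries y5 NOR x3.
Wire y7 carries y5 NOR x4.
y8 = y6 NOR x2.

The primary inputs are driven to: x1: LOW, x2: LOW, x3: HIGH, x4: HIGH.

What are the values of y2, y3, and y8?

y2 = LOW  y3 = LOW  y8 = HIGH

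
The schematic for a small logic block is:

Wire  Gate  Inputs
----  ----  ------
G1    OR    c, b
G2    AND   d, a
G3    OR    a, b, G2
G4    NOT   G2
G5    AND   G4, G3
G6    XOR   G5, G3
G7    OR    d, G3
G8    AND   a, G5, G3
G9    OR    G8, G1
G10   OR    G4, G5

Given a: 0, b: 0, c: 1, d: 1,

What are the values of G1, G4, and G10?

G1 = c OR b = 1 OR 0 = 1
G2 = d AND a = 1 AND 0 = 0
G3 = a OR b OR G2 = 0 OR 0 OR 0 = 0
G4 = NOT G2 = NOT 0 = 1
G5 = G4 AND G3 = 1 AND 0 = 0
G10 = G4 OR G5 = 1 OR 0 = 1

G1 = 1, G4 = 1, G10 = 1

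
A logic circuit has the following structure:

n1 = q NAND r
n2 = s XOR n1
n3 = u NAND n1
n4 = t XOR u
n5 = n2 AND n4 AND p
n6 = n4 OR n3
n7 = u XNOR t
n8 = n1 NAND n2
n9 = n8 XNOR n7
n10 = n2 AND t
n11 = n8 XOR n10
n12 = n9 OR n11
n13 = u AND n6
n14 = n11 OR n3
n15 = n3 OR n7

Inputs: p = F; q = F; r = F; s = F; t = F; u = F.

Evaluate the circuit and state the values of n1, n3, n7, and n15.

n1 = T  n3 = T  n7 = T  n15 = T

n1 = q NAND r = F NAND F = T
n3 = u NAND n1 = F NAND T = T
n7 = u XNOR t = F XNOR F = T
n15 = n3 OR n7 = T OR T = T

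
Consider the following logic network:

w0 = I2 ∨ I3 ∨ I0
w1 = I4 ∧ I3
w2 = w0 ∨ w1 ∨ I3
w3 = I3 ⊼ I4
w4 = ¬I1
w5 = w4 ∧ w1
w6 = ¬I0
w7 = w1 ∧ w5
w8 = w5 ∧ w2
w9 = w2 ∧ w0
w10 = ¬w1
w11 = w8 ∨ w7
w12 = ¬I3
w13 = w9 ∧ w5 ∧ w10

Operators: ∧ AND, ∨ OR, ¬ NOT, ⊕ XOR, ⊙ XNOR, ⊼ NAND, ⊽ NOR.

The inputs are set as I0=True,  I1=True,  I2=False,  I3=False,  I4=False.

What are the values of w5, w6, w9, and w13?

w5 = False, w6 = False, w9 = True, w13 = False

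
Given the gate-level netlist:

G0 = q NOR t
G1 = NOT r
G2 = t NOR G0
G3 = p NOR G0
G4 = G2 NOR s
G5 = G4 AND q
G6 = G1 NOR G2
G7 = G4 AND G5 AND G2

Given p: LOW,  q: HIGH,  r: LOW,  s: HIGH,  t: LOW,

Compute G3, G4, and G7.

G3 = HIGH, G4 = LOW, G7 = LOW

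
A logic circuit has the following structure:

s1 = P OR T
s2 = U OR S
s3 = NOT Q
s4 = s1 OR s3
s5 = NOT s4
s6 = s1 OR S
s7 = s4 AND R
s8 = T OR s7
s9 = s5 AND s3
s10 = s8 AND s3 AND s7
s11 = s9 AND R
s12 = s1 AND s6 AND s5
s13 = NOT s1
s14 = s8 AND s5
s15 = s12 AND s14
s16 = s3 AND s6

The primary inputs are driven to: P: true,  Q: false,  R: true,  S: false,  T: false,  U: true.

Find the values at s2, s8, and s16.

s2 = true  s8 = true  s16 = true

s1 = P OR T = true OR false = true
s2 = U OR S = true OR false = true
s3 = NOT Q = NOT false = true
s4 = s1 OR s3 = true OR true = true
s6 = s1 OR S = true OR false = true
s7 = s4 AND R = true AND true = true
s8 = T OR s7 = false OR true = true
s16 = s3 AND s6 = true AND true = true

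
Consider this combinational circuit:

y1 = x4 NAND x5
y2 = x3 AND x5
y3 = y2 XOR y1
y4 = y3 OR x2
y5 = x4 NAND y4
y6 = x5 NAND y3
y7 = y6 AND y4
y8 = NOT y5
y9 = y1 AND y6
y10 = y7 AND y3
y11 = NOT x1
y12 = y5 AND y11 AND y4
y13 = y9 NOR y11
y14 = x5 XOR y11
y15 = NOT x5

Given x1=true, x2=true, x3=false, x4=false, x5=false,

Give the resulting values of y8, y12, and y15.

y8 = false, y12 = false, y15 = true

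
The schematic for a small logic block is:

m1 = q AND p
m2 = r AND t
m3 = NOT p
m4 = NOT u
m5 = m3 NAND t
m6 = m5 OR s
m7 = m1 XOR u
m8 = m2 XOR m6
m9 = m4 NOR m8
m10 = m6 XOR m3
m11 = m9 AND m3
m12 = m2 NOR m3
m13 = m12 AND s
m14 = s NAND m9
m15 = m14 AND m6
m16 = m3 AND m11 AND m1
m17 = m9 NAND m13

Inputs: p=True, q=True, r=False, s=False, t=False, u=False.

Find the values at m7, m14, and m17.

m1 = q AND p = True AND True = True
m2 = r AND t = False AND False = False
m3 = NOT p = NOT True = False
m4 = NOT u = NOT False = True
m5 = m3 NAND t = False NAND False = True
m6 = m5 OR s = True OR False = True
m7 = m1 XOR u = True XOR False = True
m8 = m2 XOR m6 = False XOR True = True
m9 = m4 NOR m8 = True NOR True = False
m12 = m2 NOR m3 = False NOR False = True
m13 = m12 AND s = True AND False = False
m14 = s NAND m9 = False NAND False = True
m17 = m9 NAND m13 = False NAND False = True

m7 = True; m14 = True; m17 = True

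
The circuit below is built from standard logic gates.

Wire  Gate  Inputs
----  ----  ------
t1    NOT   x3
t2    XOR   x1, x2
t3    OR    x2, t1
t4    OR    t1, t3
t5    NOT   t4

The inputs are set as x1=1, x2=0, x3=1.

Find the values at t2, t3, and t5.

t2 = 1, t3 = 0, t5 = 1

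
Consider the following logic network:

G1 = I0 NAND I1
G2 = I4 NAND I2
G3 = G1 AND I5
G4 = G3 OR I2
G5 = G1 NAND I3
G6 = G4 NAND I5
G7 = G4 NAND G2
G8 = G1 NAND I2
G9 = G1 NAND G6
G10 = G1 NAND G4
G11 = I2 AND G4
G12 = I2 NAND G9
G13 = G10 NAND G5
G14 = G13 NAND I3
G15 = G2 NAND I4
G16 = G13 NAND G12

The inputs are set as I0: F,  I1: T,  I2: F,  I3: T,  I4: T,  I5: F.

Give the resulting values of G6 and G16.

G1 = I0 NAND I1 = F NAND T = T
G3 = G1 AND I5 = T AND F = F
G4 = G3 OR I2 = F OR F = F
G5 = G1 NAND I3 = T NAND T = F
G6 = G4 NAND I5 = F NAND F = T
G9 = G1 NAND G6 = T NAND T = F
G10 = G1 NAND G4 = T NAND F = T
G12 = I2 NAND G9 = F NAND F = T
G13 = G10 NAND G5 = T NAND F = T
G16 = G13 NAND G12 = T NAND T = F

G6 = T, G16 = F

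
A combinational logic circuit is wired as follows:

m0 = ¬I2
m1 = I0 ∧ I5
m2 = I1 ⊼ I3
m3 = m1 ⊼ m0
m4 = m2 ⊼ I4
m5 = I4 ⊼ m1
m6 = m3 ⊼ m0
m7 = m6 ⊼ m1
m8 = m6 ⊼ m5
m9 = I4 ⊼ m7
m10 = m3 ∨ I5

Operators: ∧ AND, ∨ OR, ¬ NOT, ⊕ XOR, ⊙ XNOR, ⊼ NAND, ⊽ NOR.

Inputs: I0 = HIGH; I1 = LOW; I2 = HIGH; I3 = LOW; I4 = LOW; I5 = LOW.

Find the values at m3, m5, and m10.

m0 = NOT I2 = NOT HIGH = LOW
m1 = I0 AND I5 = HIGH AND LOW = LOW
m3 = m1 NAND m0 = LOW NAND LOW = HIGH
m5 = I4 NAND m1 = LOW NAND LOW = HIGH
m10 = m3 OR I5 = HIGH OR LOW = HIGH

m3 = HIGH  m5 = HIGH  m10 = HIGH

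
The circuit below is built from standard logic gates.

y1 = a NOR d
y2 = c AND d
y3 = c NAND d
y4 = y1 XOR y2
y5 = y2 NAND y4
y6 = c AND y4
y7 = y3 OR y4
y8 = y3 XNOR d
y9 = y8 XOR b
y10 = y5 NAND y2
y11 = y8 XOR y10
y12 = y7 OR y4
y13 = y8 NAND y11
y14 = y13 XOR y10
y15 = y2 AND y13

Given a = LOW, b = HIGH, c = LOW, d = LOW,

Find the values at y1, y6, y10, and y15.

y1 = HIGH; y6 = LOW; y10 = HIGH; y15 = LOW

y1 = a NOR d = LOW NOR LOW = HIGH
y2 = c AND d = LOW AND LOW = LOW
y3 = c NAND d = LOW NAND LOW = HIGH
y4 = y1 XOR y2 = HIGH XOR LOW = HIGH
y5 = y2 NAND y4 = LOW NAND HIGH = HIGH
y6 = c AND y4 = LOW AND HIGH = LOW
y8 = y3 XNOR d = HIGH XNOR LOW = LOW
y10 = y5 NAND y2 = HIGH NAND LOW = HIGH
y11 = y8 XOR y10 = LOW XOR HIGH = HIGH
y13 = y8 NAND y11 = LOW NAND HIGH = HIGH
y15 = y2 AND y13 = LOW AND HIGH = LOW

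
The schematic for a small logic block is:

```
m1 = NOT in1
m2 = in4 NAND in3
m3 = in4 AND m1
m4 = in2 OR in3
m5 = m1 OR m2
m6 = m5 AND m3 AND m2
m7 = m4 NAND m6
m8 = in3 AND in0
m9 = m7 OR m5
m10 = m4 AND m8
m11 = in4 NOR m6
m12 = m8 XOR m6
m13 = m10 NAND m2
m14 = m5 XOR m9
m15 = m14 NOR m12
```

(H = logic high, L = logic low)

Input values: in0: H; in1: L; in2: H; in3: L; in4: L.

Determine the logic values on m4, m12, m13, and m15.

m4 = H, m12 = L, m13 = H, m15 = H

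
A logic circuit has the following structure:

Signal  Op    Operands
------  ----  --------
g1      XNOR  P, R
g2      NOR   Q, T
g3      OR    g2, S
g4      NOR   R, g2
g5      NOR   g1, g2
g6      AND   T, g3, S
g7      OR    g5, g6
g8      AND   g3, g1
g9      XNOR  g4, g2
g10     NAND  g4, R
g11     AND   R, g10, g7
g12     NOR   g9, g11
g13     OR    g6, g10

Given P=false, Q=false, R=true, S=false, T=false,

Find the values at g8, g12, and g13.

g1 = P XNOR R = false XNOR true = false
g2 = Q NOR T = false NOR false = true
g3 = g2 OR S = true OR false = true
g4 = R NOR g2 = true NOR true = false
g5 = g1 NOR g2 = false NOR true = false
g6 = T AND g3 AND S = false AND true AND false = false
g7 = g5 OR g6 = false OR false = false
g8 = g3 AND g1 = true AND false = false
g9 = g4 XNOR g2 = false XNOR true = false
g10 = g4 NAND R = false NAND true = true
g11 = R AND g10 AND g7 = true AND true AND false = false
g12 = g9 NOR g11 = false NOR false = true
g13 = g6 OR g10 = false OR true = true

g8 = false; g12 = true; g13 = true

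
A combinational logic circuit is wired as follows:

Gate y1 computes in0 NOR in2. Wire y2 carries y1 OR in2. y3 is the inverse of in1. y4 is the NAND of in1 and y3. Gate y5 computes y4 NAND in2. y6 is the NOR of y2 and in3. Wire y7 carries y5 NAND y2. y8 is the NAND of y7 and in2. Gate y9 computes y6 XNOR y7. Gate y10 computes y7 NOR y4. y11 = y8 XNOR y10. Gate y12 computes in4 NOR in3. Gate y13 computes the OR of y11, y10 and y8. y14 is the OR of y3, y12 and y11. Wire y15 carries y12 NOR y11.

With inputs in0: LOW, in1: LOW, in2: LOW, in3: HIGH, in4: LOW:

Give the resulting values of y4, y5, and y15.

y4 = HIGH, y5 = HIGH, y15 = HIGH

y1 = in0 NOR in2 = LOW NOR LOW = HIGH
y2 = y1 OR in2 = HIGH OR LOW = HIGH
y3 = NOT in1 = NOT LOW = HIGH
y4 = in1 NAND y3 = LOW NAND HIGH = HIGH
y5 = y4 NAND in2 = HIGH NAND LOW = HIGH
y7 = y5 NAND y2 = HIGH NAND HIGH = LOW
y8 = y7 NAND in2 = LOW NAND LOW = HIGH
y10 = y7 NOR y4 = LOW NOR HIGH = LOW
y11 = y8 XNOR y10 = HIGH XNOR LOW = LOW
y12 = in4 NOR in3 = LOW NOR HIGH = LOW
y15 = y12 NOR y11 = LOW NOR LOW = HIGH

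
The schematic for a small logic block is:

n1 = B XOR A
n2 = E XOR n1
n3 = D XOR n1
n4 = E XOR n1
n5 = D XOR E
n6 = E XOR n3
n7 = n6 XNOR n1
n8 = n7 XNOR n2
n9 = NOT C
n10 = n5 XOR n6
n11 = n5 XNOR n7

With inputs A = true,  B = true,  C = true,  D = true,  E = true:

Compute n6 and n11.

n6 = false; n11 = false

n1 = B XOR A = true XOR true = false
n3 = D XOR n1 = true XOR false = true
n5 = D XOR E = true XOR true = false
n6 = E XOR n3 = true XOR true = false
n7 = n6 XNOR n1 = false XNOR false = true
n11 = n5 XNOR n7 = false XNOR true = false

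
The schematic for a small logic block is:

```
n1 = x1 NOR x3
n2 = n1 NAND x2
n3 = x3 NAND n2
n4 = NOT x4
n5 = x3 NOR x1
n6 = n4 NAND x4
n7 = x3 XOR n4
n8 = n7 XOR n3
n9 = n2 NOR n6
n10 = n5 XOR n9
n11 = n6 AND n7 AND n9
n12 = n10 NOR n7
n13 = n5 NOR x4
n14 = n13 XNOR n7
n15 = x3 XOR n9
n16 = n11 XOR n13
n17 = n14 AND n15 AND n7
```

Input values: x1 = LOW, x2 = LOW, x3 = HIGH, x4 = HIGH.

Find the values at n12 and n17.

n12 = LOW, n17 = LOW

n1 = x1 NOR x3 = LOW NOR HIGH = LOW
n2 = n1 NAND x2 = LOW NAND LOW = HIGH
n4 = NOT x4 = NOT HIGH = LOW
n5 = x3 NOR x1 = HIGH NOR LOW = LOW
n6 = n4 NAND x4 = LOW NAND HIGH = HIGH
n7 = x3 XOR n4 = HIGH XOR LOW = HIGH
n9 = n2 NOR n6 = HIGH NOR HIGH = LOW
n10 = n5 XOR n9 = LOW XOR LOW = LOW
n12 = n10 NOR n7 = LOW NOR HIGH = LOW
n13 = n5 NOR x4 = LOW NOR HIGH = LOW
n14 = n13 XNOR n7 = LOW XNOR HIGH = LOW
n15 = x3 XOR n9 = HIGH XOR LOW = HIGH
n17 = n14 AND n15 AND n7 = LOW AND HIGH AND HIGH = LOW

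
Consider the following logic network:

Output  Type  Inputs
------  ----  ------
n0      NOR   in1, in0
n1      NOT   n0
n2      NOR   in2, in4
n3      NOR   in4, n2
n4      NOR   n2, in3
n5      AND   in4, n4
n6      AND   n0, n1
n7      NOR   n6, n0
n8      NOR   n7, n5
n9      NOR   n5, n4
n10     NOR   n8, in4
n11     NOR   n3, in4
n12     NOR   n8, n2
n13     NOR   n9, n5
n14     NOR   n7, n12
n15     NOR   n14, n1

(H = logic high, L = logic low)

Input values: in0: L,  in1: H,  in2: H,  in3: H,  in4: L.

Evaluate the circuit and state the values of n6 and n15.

n6 = L  n15 = L

n0 = in1 NOR in0 = H NOR L = L
n1 = NOT n0 = NOT L = H
n2 = in2 NOR in4 = H NOR L = L
n4 = n2 NOR in3 = L NOR H = L
n5 = in4 AND n4 = L AND L = L
n6 = n0 AND n1 = L AND H = L
n7 = n6 NOR n0 = L NOR L = H
n8 = n7 NOR n5 = H NOR L = L
n12 = n8 NOR n2 = L NOR L = H
n14 = n7 NOR n12 = H NOR H = L
n15 = n14 NOR n1 = L NOR H = L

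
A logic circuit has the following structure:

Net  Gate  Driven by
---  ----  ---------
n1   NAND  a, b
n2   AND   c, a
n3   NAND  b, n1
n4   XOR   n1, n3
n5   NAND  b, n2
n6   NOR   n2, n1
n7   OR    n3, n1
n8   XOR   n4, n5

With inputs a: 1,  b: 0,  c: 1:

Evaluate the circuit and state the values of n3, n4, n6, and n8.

n1 = a NAND b = 1 NAND 0 = 1
n2 = c AND a = 1 AND 1 = 1
n3 = b NAND n1 = 0 NAND 1 = 1
n4 = n1 XOR n3 = 1 XOR 1 = 0
n5 = b NAND n2 = 0 NAND 1 = 1
n6 = n2 NOR n1 = 1 NOR 1 = 0
n8 = n4 XOR n5 = 0 XOR 1 = 1

n3 = 1  n4 = 0  n6 = 0  n8 = 1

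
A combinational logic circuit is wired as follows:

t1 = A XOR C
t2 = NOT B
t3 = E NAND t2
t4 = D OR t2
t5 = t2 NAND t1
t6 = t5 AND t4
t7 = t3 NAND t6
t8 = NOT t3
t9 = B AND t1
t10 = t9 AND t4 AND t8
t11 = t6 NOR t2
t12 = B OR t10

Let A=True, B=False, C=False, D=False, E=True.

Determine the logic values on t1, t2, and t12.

t1 = A XOR C = True XOR False = True
t2 = NOT B = NOT False = True
t3 = E NAND t2 = True NAND True = False
t4 = D OR t2 = False OR True = True
t8 = NOT t3 = NOT False = True
t9 = B AND t1 = False AND True = False
t10 = t9 AND t4 AND t8 = False AND True AND True = False
t12 = B OR t10 = False OR False = False

t1 = True  t2 = True  t12 = False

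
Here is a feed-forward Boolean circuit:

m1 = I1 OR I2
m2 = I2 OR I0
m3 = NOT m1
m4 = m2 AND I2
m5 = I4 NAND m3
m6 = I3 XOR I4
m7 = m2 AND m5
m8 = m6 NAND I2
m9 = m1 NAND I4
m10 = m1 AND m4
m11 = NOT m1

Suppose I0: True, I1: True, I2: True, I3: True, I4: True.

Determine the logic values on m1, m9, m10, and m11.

m1 = True  m9 = False  m10 = True  m11 = False

m1 = I1 OR I2 = True OR True = True
m2 = I2 OR I0 = True OR True = True
m4 = m2 AND I2 = True AND True = True
m9 = m1 NAND I4 = True NAND True = False
m10 = m1 AND m4 = True AND True = True
m11 = NOT m1 = NOT True = False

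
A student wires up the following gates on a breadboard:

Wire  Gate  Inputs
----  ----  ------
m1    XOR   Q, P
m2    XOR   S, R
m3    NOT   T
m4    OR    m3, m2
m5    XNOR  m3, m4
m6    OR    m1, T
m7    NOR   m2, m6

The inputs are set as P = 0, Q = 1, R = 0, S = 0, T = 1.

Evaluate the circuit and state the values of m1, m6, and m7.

m1 = 1  m6 = 1  m7 = 0

m1 = Q XOR P = 1 XOR 0 = 1
m2 = S XOR R = 0 XOR 0 = 0
m6 = m1 OR T = 1 OR 1 = 1
m7 = m2 NOR m6 = 0 NOR 1 = 0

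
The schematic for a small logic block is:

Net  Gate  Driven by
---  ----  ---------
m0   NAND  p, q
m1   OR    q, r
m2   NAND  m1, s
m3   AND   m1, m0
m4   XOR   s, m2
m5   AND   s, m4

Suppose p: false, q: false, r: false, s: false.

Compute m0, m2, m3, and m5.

m0 = p NAND q = false NAND false = true
m1 = q OR r = false OR false = false
m2 = m1 NAND s = false NAND false = true
m3 = m1 AND m0 = false AND true = false
m4 = s XOR m2 = false XOR true = true
m5 = s AND m4 = false AND true = false

m0 = true, m2 = true, m3 = false, m5 = false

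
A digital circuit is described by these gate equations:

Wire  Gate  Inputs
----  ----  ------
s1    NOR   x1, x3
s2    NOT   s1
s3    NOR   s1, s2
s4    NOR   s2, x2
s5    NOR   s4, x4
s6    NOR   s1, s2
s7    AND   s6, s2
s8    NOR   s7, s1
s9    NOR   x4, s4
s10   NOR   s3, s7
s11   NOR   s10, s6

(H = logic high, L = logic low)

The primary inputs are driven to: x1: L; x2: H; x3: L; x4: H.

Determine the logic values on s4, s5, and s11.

s1 = x1 NOR x3 = L NOR L = H
s2 = NOT s1 = NOT H = L
s3 = s1 NOR s2 = H NOR L = L
s4 = s2 NOR x2 = L NOR H = L
s5 = s4 NOR x4 = L NOR H = L
s6 = s1 NOR s2 = H NOR L = L
s7 = s6 AND s2 = L AND L = L
s10 = s3 NOR s7 = L NOR L = H
s11 = s10 NOR s6 = H NOR L = L

s4 = L, s5 = L, s11 = L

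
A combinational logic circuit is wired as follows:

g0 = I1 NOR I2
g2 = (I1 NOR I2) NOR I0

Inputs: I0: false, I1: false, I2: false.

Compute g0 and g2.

g0 = false NOR false = true
g2 = (false NOR false) NOR false = false

g0 = true  g2 = false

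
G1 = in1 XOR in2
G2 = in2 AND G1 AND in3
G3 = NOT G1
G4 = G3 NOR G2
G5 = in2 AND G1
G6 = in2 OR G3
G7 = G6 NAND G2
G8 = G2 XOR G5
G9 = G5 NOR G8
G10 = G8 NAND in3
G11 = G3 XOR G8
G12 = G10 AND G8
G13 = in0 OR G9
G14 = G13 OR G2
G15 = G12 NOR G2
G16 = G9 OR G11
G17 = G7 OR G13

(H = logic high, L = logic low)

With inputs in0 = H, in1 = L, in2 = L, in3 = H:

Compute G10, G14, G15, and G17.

G10 = H, G14 = H, G15 = H, G17 = H

G1 = in1 XOR in2 = L XOR L = L
G2 = in2 AND G1 AND in3 = L AND L AND H = L
G3 = NOT G1 = NOT L = H
G5 = in2 AND G1 = L AND L = L
G6 = in2 OR G3 = L OR H = H
G7 = G6 NAND G2 = H NAND L = H
G8 = G2 XOR G5 = L XOR L = L
G9 = G5 NOR G8 = L NOR L = H
G10 = G8 NAND in3 = L NAND H = H
G12 = G10 AND G8 = H AND L = L
G13 = in0 OR G9 = H OR H = H
G14 = G13 OR G2 = H OR L = H
G15 = G12 NOR G2 = L NOR L = H
G17 = G7 OR G13 = H OR H = H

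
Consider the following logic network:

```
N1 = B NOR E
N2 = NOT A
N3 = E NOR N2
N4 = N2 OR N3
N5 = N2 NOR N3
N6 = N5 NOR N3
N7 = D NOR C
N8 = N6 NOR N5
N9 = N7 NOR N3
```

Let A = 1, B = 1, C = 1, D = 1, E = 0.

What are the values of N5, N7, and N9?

N5 = 0  N7 = 0  N9 = 0

N2 = NOT A = NOT 1 = 0
N3 = E NOR N2 = 0 NOR 0 = 1
N5 = N2 NOR N3 = 0 NOR 1 = 0
N7 = D NOR C = 1 NOR 1 = 0
N9 = N7 NOR N3 = 0 NOR 1 = 0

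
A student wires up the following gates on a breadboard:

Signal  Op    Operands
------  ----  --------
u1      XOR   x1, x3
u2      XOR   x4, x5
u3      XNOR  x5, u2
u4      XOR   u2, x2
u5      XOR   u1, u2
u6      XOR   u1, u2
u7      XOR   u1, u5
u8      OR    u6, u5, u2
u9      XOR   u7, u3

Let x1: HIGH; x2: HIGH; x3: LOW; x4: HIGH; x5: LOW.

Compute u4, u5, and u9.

u4 = LOW  u5 = LOW  u9 = HIGH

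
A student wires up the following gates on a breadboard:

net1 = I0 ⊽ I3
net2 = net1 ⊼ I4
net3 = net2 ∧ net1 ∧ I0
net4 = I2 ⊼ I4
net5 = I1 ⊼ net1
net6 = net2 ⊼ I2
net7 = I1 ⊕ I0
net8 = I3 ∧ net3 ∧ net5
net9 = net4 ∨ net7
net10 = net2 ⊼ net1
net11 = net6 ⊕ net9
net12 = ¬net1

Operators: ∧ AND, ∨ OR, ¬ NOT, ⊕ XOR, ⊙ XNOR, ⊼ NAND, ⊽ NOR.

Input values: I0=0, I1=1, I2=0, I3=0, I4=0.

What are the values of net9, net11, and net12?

net9 = 1; net11 = 0; net12 = 0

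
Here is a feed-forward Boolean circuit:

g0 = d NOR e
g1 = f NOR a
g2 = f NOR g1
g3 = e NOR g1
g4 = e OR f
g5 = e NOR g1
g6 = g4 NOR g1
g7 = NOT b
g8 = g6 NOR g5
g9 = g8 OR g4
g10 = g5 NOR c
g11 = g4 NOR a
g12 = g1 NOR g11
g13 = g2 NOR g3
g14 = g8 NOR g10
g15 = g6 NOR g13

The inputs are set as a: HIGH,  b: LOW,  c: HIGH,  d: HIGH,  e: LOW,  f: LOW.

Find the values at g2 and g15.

g1 = f NOR a = LOW NOR HIGH = LOW
g2 = f NOR g1 = LOW NOR LOW = HIGH
g3 = e NOR g1 = LOW NOR LOW = HIGH
g4 = e OR f = LOW OR LOW = LOW
g6 = g4 NOR g1 = LOW NOR LOW = HIGH
g13 = g2 NOR g3 = HIGH NOR HIGH = LOW
g15 = g6 NOR g13 = HIGH NOR LOW = LOW

g2 = HIGH, g15 = LOW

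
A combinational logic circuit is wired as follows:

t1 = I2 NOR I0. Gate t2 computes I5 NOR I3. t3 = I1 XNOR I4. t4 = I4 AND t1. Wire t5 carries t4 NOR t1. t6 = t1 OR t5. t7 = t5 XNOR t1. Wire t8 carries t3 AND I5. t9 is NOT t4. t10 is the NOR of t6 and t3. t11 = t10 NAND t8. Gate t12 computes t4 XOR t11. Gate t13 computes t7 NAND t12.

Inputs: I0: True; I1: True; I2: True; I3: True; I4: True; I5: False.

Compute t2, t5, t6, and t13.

t2 = False, t5 = True, t6 = True, t13 = True

t1 = I2 NOR I0 = True NOR True = False
t2 = I5 NOR I3 = False NOR True = False
t3 = I1 XNOR I4 = True XNOR True = True
t4 = I4 AND t1 = True AND False = False
t5 = t4 NOR t1 = False NOR False = True
t6 = t1 OR t5 = False OR True = True
t7 = t5 XNOR t1 = True XNOR False = False
t8 = t3 AND I5 = True AND False = False
t10 = t6 NOR t3 = True NOR True = False
t11 = t10 NAND t8 = False NAND False = True
t12 = t4 XOR t11 = False XOR True = True
t13 = t7 NAND t12 = False NAND True = True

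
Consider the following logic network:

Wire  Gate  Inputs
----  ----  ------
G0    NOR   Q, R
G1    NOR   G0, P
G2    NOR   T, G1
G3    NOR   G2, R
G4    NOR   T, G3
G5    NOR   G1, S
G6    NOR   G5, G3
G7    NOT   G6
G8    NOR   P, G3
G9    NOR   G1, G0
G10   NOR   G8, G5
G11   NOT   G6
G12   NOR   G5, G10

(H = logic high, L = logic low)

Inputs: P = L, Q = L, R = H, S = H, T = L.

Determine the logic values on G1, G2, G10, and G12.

G0 = Q NOR R = L NOR H = L
G1 = G0 NOR P = L NOR L = H
G2 = T NOR G1 = L NOR H = L
G3 = G2 NOR R = L NOR H = L
G5 = G1 NOR S = H NOR H = L
G8 = P NOR G3 = L NOR L = H
G10 = G8 NOR G5 = H NOR L = L
G12 = G5 NOR G10 = L NOR L = H

G1 = H  G2 = L  G10 = L  G12 = H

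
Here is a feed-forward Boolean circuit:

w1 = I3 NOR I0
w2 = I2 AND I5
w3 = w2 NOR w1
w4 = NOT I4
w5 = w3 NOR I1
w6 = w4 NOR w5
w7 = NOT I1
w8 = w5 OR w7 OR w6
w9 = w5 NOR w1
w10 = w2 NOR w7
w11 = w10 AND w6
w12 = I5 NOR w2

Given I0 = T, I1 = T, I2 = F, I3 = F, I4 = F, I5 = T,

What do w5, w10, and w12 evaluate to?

w1 = I3 NOR I0 = F NOR T = F
w2 = I2 AND I5 = F AND T = F
w3 = w2 NOR w1 = F NOR F = T
w5 = w3 NOR I1 = T NOR T = F
w7 = NOT I1 = NOT T = F
w10 = w2 NOR w7 = F NOR F = T
w12 = I5 NOR w2 = T NOR F = F

w5 = F, w10 = T, w12 = F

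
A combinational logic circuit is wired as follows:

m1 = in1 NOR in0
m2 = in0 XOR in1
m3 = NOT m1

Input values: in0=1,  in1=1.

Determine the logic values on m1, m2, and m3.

m1 = 0, m2 = 0, m3 = 1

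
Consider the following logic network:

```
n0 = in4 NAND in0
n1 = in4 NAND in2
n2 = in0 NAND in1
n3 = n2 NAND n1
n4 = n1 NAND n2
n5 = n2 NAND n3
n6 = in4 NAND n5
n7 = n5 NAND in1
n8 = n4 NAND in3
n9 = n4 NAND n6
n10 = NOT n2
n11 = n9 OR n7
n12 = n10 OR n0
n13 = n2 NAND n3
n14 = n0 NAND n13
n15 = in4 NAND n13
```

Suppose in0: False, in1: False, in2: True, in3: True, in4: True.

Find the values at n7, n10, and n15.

n7 = True, n10 = False, n15 = True

n1 = in4 NAND in2 = True NAND True = False
n2 = in0 NAND in1 = False NAND False = True
n3 = n2 NAND n1 = True NAND False = True
n5 = n2 NAND n3 = True NAND True = False
n7 = n5 NAND in1 = False NAND False = True
n10 = NOT n2 = NOT True = False
n13 = n2 NAND n3 = True NAND True = False
n15 = in4 NAND n13 = True NAND False = True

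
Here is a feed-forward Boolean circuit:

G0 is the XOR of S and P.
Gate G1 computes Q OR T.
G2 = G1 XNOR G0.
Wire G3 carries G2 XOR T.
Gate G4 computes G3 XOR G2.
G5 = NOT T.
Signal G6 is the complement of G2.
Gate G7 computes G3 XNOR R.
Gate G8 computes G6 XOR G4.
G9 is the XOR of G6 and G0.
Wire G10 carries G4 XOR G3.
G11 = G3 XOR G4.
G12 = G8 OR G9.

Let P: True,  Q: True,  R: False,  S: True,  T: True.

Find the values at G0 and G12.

G0 = S XOR P = True XOR True = False
G1 = Q OR T = True OR True = True
G2 = G1 XNOR G0 = True XNOR False = False
G3 = G2 XOR T = False XOR True = True
G4 = G3 XOR G2 = True XOR False = True
G6 = NOT G2 = NOT False = True
G8 = G6 XOR G4 = True XOR True = False
G9 = G6 XOR G0 = True XOR False = True
G12 = G8 OR G9 = False OR True = True

G0 = False, G12 = True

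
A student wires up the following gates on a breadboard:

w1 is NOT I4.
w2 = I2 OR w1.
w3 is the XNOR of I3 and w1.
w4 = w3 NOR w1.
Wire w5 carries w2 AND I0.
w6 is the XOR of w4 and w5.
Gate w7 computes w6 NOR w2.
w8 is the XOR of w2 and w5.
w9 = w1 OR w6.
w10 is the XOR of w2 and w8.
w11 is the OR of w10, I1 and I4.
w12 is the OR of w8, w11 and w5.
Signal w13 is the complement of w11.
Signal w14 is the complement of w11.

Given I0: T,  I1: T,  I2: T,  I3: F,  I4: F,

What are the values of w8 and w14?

w8 = F, w14 = F

w1 = NOT I4 = NOT F = T
w2 = I2 OR w1 = T OR T = T
w5 = w2 AND I0 = T AND T = T
w8 = w2 XOR w5 = T XOR T = F
w10 = w2 XOR w8 = T XOR F = T
w11 = w10 OR I1 OR I4 = T OR T OR F = T
w14 = NOT w11 = NOT T = F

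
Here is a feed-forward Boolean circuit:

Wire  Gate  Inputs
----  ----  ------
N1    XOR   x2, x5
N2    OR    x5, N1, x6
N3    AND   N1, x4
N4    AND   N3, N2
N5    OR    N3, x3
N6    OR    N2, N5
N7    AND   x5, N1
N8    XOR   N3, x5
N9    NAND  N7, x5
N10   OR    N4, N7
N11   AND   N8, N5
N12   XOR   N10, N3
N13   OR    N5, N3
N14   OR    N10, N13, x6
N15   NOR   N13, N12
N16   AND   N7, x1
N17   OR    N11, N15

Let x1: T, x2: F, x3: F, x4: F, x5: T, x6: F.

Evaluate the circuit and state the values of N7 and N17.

N1 = x2 XOR x5 = F XOR T = T
N2 = x5 OR N1 OR x6 = T OR T OR F = T
N3 = N1 AND x4 = T AND F = F
N4 = N3 AND N2 = F AND T = F
N5 = N3 OR x3 = F OR F = F
N7 = x5 AND N1 = T AND T = T
N8 = N3 XOR x5 = F XOR T = T
N10 = N4 OR N7 = F OR T = T
N11 = N8 AND N5 = T AND F = F
N12 = N10 XOR N3 = T XOR F = T
N13 = N5 OR N3 = F OR F = F
N15 = N13 NOR N12 = F NOR T = F
N17 = N11 OR N15 = F OR F = F

N7 = T; N17 = F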